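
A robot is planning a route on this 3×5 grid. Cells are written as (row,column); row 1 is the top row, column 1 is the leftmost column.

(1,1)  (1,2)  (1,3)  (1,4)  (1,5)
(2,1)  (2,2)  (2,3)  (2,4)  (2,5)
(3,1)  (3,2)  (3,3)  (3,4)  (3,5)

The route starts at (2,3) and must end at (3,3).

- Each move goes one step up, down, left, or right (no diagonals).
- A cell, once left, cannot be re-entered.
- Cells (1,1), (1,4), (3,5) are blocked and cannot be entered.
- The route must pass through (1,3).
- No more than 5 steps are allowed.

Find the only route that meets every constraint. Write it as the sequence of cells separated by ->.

Any route must reach (1,3) and still end at (3,3) within 5 moves, so the order of the required stops is forced.
Route from (2,3): up to (1,3), left to (1,2), 2× down (reaching (3,2)), right to (3,3) — 5 moves in all.
Check: all required cells visited; 5 ≤ 5 moves.

(2,3) -> (1,3) -> (1,2) -> (2,2) -> (3,2) -> (3,3)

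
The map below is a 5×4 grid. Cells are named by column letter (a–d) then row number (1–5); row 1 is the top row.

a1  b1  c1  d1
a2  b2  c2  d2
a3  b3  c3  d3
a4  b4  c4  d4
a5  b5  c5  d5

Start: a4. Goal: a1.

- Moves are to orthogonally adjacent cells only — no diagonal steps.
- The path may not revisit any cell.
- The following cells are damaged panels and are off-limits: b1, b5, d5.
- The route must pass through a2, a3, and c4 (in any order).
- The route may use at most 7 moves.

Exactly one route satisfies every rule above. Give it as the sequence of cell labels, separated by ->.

a4 -> b4 -> c4 -> c3 -> b3 -> a3 -> a2 -> a1

Any route must reach a2, a3, and c4 and still end at a1 within 7 moves, so the order of the required stops is forced.
Route from a4: right 2 to c4, up 1 to c3, left 2 to a3, up 2 to a1 — 7 moves in all.
Check: all required cells visited; 7 ≤ 7 moves.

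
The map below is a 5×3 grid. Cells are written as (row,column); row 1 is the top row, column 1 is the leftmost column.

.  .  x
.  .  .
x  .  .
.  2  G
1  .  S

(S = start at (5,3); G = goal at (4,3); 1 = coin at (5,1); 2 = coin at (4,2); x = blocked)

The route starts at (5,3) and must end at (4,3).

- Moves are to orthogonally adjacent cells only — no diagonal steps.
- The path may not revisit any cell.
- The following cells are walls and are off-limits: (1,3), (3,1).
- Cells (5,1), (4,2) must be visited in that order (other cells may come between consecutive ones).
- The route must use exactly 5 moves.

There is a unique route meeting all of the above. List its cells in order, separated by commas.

(5,3), (5,2), (5,1), (4,1), (4,2), (4,3)

The waypoints must appear in the order (5,1), (4,2), with no cell reused.
Route from (5,3): left 2 to (5,1), up 1 to (4,1), right 2 to (4,3) — 5 moves in all.
Check: order respected (1 at step 2, 2 at step 4); 5 moves as required.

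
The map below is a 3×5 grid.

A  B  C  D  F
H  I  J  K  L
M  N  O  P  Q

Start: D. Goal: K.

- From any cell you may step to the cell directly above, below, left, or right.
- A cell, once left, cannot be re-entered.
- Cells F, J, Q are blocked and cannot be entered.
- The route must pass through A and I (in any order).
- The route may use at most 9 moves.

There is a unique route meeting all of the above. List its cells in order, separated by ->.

D -> C -> B -> A -> H -> I -> N -> O -> P -> K

Any route must reach A and I and still end at K within 9 moves, so the order of the required stops is forced.
Route from D: left 3 to A, down 1 to H, right 1 to I, down 1 to N, right 2 to P, up 1 to K — 9 moves in all.
Check: all required cells visited; 9 ≤ 9 moves.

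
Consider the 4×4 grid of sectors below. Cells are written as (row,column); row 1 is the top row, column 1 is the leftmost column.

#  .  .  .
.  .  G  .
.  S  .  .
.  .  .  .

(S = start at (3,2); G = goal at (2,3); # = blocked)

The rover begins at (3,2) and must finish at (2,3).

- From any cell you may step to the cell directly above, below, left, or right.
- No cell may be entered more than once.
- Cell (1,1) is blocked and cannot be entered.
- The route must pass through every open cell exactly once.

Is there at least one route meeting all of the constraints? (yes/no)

One route that works: (3,2) → (4,2) → (4,1) → (3,1) → (2,1) → (2,2) → (1,2) → (1,3) → (1,4) → (2,4) → (3,4) → (4,4) → (4,3) → (3,3) → (2,3).

yes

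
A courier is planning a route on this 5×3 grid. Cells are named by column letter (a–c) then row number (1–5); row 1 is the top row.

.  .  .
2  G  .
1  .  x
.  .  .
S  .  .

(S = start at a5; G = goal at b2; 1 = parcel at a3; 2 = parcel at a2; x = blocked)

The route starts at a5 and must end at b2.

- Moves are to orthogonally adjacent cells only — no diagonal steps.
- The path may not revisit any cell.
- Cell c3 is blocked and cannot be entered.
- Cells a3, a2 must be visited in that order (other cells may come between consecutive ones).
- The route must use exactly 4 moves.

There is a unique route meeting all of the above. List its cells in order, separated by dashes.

The waypoints must appear in the order a3, a2, with no cell reused.
Route from a5: 3× up (reaching a2), right to b2 — 4 moves in all.
Check: order respected (1 at step 2, 2 at step 3); 4 moves as required.

a5 - a4 - a3 - a2 - b2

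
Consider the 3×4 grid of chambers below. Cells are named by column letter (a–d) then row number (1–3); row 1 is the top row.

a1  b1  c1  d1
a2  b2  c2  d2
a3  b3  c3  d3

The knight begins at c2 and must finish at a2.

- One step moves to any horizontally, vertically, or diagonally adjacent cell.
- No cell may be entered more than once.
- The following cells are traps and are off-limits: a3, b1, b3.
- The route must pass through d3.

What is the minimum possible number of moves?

Any route passes through d3 somewhere between c2 and a2. Summing Chebyshev distances along the two legs (c2 → d3 → a2) gives a lower bound of 1 + 3 = 4 moves.
A route of 4 moves achieves this: c2 → d3 → c3 → b2 → a2.
Since 4 matches the lower bound, it is optimal.

4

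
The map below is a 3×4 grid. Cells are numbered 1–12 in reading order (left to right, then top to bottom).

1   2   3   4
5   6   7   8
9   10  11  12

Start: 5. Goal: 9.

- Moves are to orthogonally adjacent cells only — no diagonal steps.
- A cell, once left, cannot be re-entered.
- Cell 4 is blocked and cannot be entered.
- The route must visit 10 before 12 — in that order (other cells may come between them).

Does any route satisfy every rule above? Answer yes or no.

Ignoring the required order, 4 revisit-free routes from 5 to 9 pass through all of 10 and 12; the waypoint orders that occur are 12 → 10 (4) — never 10 → 12.

no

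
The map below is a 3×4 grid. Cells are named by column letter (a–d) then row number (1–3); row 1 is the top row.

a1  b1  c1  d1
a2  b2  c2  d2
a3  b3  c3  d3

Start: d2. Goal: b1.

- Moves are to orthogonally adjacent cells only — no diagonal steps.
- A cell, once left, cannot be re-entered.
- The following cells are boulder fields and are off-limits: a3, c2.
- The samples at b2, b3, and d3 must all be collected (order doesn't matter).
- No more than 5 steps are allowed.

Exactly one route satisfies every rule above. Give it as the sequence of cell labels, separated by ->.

The 5-move cap with required stops at b2, b3, d3 leaves no slack for detours.
Route from d2: down to d3, 2× left (reaching b3), 2× up (reaching b1) — 5 moves in all.
Check: all required cells visited; 5 ≤ 5 moves.

d2 -> d3 -> c3 -> b3 -> b2 -> b1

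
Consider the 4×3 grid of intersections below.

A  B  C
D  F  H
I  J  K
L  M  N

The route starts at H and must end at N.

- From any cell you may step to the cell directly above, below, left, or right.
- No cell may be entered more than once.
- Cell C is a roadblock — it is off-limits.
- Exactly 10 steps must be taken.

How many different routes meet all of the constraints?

Need simple routes of exactly 10 moves from H to N (Manhattan distance 2, so 4 moves are spent on a detour and 4 undoing it).
Enumerating: H K J F B A D I L M N | H F B A D I L M J K N.
That gives 2 routes.

2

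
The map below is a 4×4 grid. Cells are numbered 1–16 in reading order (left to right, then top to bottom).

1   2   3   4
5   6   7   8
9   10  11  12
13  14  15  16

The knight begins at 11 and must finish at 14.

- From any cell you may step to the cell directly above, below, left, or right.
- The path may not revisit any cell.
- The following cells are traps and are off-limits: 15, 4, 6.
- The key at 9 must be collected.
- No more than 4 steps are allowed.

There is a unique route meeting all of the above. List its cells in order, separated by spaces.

Any route must reach 9 and still end at 14 within 4 moves, so the order of the required stops is forced.
Route from 11: 2× left (reaching 9), down to 13, right to 14 — 4 moves in all.
Check: all required cells visited; 4 ≤ 4 moves.

11 10 9 13 14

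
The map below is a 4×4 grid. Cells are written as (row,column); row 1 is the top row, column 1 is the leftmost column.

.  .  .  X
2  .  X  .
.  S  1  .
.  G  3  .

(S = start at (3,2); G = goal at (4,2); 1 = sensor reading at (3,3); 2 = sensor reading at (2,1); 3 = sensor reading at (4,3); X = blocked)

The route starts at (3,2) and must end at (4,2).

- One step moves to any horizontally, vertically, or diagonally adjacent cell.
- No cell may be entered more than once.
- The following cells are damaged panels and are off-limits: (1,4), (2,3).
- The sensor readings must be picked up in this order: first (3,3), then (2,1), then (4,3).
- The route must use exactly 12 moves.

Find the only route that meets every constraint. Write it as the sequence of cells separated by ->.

(3,2) -> (3,3) -> (2,2) -> (3,1) -> (2,1) -> (1,1) -> (1,2) -> (1,3) -> (2,4) -> (3,4) -> (4,4) -> (4,3) -> (4,2)

The waypoints must appear in the order (3,3), (2,1), (4,3), with no cell reused.
Route from (3,2): right to (3,3), up-left to (2,2), down-left to (3,1), 2× up (reaching (1,1)), 2× right (reaching (1,3)), down-right to (2,4), 2× down (reaching (4,4)), 2× left (reaching (4,2)) — 12 moves in all.
Check: order respected (1 at step 1, 2 at step 4, 3 at step 11); 12 moves as required.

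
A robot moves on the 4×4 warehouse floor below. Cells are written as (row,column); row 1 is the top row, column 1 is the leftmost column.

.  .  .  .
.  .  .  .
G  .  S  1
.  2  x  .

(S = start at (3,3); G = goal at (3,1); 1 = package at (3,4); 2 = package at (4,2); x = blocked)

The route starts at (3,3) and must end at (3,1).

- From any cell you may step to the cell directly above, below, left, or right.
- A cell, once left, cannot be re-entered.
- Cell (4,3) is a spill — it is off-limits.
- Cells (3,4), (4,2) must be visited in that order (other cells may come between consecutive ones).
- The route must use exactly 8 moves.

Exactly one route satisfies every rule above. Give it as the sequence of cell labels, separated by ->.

The waypoints must appear in the order (3,4), (4,2), with no cell reused.
Route from (3,3): right 1 to (3,4), up 1 to (2,4), left 2 to (2,2), down 2 to (4,2), left 1 to (4,1), up 1 to (3,1) — 8 moves in all.
Check: order respected (1 at step 1, 2 at step 6); 8 moves as required.

(3,3) -> (3,4) -> (2,4) -> (2,3) -> (2,2) -> (3,2) -> (4,2) -> (4,1) -> (3,1)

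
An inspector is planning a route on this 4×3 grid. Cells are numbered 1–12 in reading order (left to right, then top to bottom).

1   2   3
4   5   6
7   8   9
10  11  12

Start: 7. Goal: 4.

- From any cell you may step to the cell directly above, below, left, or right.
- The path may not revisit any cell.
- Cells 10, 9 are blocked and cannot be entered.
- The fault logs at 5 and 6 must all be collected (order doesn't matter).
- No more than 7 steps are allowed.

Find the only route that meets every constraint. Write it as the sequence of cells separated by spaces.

7 8 5 6 3 2 1 4

Any route must reach 5 and 6 and still end at 4 within 7 moves, so the order of the required stops is forced.
Route from 7: right to 8, up to 5, right to 6, up to 3, 2× left (reaching 1), down to 4 — 7 moves in all.
Check: all required cells visited; 7 ≤ 7 moves.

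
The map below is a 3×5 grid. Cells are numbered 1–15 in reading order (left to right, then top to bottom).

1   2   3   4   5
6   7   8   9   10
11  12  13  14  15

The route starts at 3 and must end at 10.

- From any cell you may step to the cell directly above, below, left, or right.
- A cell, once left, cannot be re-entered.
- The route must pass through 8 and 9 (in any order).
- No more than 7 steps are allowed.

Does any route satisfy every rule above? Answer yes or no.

yes

One route that works: 3 → 8 → 9 → 10.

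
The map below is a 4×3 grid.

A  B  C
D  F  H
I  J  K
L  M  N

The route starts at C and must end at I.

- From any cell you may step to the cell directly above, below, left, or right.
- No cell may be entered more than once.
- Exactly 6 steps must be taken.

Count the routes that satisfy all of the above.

9

Need simple routes of exactly 6 moves from C to I (Manhattan distance 4, so 1 moves are spent on a detour and 1 undoing it).
Branch systematically from the start, pruning whenever the remaining move budget drops below the Manhattan distance to I or differs from it in parity. Grouping the completions by first move — via H: 6; via B: 3 — and summing: 6 + 3 = 9.
That gives 9 routes.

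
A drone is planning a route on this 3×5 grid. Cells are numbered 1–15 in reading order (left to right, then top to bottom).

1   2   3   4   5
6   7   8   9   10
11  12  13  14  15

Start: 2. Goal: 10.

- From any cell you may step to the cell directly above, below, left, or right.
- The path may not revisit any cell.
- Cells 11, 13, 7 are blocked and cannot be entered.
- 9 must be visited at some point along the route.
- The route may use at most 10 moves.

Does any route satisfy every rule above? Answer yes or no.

One route that works: 2 → 3 → 8 → 9 → 10.

yes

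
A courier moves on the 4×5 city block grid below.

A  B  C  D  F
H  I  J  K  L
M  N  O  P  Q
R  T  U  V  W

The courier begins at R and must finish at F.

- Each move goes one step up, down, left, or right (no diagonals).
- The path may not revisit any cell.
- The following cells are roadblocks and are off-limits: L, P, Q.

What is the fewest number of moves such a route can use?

The Manhattan distance from R to F is |4−1| + |1−5| = 7, so at least 7 moves are needed.
A route of 7 moves achieves this: R → M → H → A → B → C → D → F.
Since 7 matches the lower bound, it is optimal.

7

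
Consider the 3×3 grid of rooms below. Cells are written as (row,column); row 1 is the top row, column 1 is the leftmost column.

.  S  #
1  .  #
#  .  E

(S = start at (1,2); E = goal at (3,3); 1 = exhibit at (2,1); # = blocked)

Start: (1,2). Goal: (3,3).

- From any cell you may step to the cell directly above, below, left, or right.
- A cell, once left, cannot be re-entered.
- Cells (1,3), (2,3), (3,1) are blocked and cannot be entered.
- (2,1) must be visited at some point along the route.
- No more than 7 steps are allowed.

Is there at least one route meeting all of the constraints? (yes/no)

yes

One route that works: (1,2) → (1,1) → (2,1) → (2,2) → (3,2) → (3,3).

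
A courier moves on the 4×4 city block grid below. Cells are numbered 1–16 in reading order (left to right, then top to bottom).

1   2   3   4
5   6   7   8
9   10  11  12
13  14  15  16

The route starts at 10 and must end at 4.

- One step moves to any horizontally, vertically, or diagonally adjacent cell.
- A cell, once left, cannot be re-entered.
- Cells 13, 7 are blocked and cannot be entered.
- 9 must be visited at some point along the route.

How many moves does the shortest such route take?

4

Any route passes through 9 somewhere between 10 and 4. Summing Chebyshev distances along the two legs (10 → 9 → 4) gives a lower bound of 1 + 3 = 4 moves.
A route of 4 moves achieves this: 10 → 9 → 6 → 3 → 4.
Since 4 matches the lower bound, it is optimal.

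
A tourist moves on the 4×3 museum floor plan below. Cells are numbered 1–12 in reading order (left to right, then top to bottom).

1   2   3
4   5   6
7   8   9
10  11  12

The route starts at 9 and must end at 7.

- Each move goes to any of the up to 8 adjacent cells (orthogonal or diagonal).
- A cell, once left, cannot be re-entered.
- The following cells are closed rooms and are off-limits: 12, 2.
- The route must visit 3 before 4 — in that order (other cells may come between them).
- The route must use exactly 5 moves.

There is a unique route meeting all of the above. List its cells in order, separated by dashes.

9 - 6 - 3 - 5 - 4 - 7

The waypoints must appear in the order 3, 4, with no cell reused.
Route from 9: 2× up (reaching 3), down-left to 5, left to 4, down to 7 — 5 moves in all.
Check: order respected (3 at step 2, 4 at step 4); 5 moves as required.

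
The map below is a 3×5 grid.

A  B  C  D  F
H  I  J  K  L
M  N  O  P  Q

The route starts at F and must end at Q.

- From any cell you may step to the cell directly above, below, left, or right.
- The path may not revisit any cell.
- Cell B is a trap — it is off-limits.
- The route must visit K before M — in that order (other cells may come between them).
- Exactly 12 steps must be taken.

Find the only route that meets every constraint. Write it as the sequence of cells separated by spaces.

The waypoints must appear in the order K, M, with no cell reused.
Route from F: down 1 to L, left 1 to K, up 1 to D, left 1 to C, down 1 to J, left 2 to H, down 1 to M, right 4 to Q — 12 moves in all.
Check: order respected (K at step 2, M at step 8); 12 moves as required.

F L K D C J I H M N O P Q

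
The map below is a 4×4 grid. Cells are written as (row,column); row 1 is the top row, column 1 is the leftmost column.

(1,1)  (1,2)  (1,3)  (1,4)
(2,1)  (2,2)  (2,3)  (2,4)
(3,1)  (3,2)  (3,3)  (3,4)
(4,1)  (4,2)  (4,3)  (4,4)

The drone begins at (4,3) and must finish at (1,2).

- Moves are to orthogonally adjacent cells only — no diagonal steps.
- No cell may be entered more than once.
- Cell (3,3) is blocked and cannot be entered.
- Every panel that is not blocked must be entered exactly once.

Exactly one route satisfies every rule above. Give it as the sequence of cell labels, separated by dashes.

Need to visit all 15 open cells exactly once, starting at (4,3) and ending at (1,2).
Cell (1,4) has only two open neighbours ((2,4) and (1,3)), so the path must pass straight through it: one of those is the cell it's entered from and the other is where it exits.
Route from (4,3): right 1 to (4,4), up 3 to (1,4), left 1 to (1,3), down 1 to (2,3), left 1 to (2,2), down 2 to (4,2), left 1 to (4,1), up 3 to (1,1), right 1 to (1,2) — 14 moves in all.
Check: all 15 open cells covered.

(4,3) - (4,4) - (3,4) - (2,4) - (1,4) - (1,3) - (2,3) - (2,2) - (3,2) - (4,2) - (4,1) - (3,1) - (2,1) - (1,1) - (1,2)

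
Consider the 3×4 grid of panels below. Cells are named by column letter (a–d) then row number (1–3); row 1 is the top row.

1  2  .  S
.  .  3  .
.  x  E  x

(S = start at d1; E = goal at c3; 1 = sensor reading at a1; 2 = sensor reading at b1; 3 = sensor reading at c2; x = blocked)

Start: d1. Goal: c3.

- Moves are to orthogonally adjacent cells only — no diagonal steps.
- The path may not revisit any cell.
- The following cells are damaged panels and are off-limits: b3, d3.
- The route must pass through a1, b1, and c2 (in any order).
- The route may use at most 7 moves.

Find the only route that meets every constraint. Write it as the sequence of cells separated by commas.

d1, c1, b1, a1, a2, b2, c2, c3

The 7-move cap with required stops at a1, b1, c2 leaves no slack for detours.
Route from d1: left 3 to a1, down 1 to a2, right 2 to c2, down 1 to c3 — 7 moves in all.
Check: all required cells visited; 7 ≤ 7 moves.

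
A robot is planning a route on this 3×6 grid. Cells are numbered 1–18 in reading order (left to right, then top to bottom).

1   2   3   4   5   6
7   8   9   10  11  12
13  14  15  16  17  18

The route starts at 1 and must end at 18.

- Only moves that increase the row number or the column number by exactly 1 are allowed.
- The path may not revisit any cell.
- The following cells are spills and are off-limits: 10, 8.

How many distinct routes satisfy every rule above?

A right/down-only route from 1 to 18 makes exactly 2 down-moves and 5 right-moves in some order.
With no other constraints that would be C(7,2) = 21 routes.
Subtract routes through each blocked cell (inclusion–exclusion for overlaps): − through 8: 10 − through 10: 12 + through 8&10: 6 → 5.
That gives 5 routes.

5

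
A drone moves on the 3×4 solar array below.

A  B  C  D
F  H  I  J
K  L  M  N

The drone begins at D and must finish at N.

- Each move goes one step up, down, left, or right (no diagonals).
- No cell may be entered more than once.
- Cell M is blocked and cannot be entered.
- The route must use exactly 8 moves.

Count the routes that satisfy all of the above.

Need simple routes of exactly 8 moves from D to N (Manhattan distance 2, so 3 moves are spent on a detour and 3 undoing it).
Enumerating: D C B A F H I J N.
That gives 1 route.

1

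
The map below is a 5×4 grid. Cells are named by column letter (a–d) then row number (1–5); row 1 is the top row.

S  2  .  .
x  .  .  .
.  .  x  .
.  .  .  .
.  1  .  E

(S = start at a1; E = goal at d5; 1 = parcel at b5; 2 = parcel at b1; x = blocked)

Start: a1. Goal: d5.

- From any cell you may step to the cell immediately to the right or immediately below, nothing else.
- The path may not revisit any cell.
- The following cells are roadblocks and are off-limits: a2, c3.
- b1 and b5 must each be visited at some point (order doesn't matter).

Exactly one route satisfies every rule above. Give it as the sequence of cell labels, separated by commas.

a1, b1, b2, b3, b4, b5, c5, d5

Moves only go right or down, so the column and row indices never decrease.
Route from a1: right 1 to b1, down 4 to b5, right 2 to d5 — 7 moves in all.
Check: all required cells visited.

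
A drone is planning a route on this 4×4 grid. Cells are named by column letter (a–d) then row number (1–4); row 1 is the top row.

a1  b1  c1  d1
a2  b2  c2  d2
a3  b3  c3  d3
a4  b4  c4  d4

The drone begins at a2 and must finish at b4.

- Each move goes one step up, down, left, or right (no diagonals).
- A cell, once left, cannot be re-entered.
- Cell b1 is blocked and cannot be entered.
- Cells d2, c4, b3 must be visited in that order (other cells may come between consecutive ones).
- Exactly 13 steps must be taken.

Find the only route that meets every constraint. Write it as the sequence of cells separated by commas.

a2, b2, c2, c1, d1, d2, d3, d4, c4, c3, b3, a3, a4, b4

The waypoints must appear in the order d2, c4, b3, with no cell reused.
Route from a2: right 2 to c2, up 1 to c1, right 1 to d1, down 3 to d4, left 1 to c4, up 1 to c3, left 2 to a3, down 1 to a4, right 1 to b4 — 13 moves in all.
Check: order respected (d2 at step 5, c4 at step 8, b3 at step 10); 13 moves as required.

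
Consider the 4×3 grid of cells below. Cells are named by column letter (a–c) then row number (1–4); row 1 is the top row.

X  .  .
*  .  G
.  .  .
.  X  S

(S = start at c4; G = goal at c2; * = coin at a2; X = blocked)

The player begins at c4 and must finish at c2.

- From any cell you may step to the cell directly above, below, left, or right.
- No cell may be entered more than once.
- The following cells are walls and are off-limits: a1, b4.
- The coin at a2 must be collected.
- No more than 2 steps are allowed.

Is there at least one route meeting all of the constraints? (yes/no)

no

Even ignoring the no-revisit rule, getting from c4 to c2 via a2 needs at least 4 + 2 = 6 moves (Manhattan distance per leg), which exceeds the 2-move limit.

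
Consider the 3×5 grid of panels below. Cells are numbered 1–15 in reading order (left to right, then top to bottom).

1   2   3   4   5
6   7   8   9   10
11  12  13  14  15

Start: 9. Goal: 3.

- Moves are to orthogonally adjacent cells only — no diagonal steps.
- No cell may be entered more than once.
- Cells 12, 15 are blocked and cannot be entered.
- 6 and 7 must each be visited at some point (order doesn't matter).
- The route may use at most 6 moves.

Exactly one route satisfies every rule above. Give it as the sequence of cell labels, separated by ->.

9 -> 8 -> 7 -> 6 -> 1 -> 2 -> 3

Any route must reach 6 and 7 and still end at 3 within 6 moves, so the order of the required stops is forced.
Route from 9: left 3 to 6, up 1 to 1, right 2 to 3 — 6 moves in all.
Check: all required cells visited; 6 ≤ 6 moves.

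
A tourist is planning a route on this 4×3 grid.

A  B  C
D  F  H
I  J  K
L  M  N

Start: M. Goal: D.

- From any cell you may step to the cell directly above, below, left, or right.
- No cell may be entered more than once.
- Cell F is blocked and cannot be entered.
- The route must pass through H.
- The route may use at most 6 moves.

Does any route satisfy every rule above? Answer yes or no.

Even ignoring the no-revisit rule, getting from M to D via H needs at least 3 + 4 = 7 moves (fewest moves per leg, detouring around blocked cells), which exceeds the 6-move limit.

no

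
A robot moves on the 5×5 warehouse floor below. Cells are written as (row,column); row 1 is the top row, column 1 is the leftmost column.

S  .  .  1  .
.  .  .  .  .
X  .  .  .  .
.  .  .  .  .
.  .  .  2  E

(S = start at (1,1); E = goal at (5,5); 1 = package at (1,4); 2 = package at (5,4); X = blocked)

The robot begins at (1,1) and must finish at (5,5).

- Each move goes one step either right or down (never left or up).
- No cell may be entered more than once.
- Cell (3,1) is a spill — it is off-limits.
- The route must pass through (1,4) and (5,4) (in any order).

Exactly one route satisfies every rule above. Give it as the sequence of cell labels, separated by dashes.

(1,1) - (1,2) - (1,3) - (1,4) - (2,4) - (3,4) - (4,4) - (5,4) - (5,5)

Moves only go right or down, so the column and row indices never decrease.
Route from (1,1): right 3 to (1,4), down 4 to (5,4), right 1 to (5,5) — 8 moves in all.
Check: all required cells visited.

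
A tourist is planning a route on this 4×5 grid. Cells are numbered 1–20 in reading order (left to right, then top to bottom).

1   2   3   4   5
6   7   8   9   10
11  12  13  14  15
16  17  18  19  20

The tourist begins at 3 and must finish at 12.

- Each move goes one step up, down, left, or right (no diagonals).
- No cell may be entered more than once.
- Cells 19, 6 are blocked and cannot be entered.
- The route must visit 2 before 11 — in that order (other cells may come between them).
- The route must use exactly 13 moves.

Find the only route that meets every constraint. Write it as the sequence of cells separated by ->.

3 -> 2 -> 7 -> 8 -> 9 -> 10 -> 15 -> 14 -> 13 -> 18 -> 17 -> 16 -> 11 -> 12

The waypoints must appear in the order 2, 11, with no cell reused.
Route from 3: left to 2, down to 7, 3× right (reaching 10), down to 15, 2× left (reaching 13), down to 18, 2× left (reaching 16), up to 11, right to 12 — 13 moves in all.
Check: order respected (2 at step 1, 11 at step 12); 13 moves as required.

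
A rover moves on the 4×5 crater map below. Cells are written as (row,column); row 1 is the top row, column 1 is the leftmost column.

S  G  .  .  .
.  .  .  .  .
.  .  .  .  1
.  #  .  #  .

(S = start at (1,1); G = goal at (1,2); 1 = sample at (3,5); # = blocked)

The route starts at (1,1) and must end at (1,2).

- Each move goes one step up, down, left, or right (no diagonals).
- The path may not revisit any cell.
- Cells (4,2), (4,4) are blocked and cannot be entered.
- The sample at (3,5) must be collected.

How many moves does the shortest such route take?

11

Any route passes through (3,5) somewhere between (1,1) and (1,2). Summing Manhattan distances along the two legs ((1,1) → (3,5) → (1,2)) gives a lower bound of 6 + 5 = 11 moves.
A route of 11 moves achieves this: (1,1) → (2,1) → (3,1) → (3,2) → (3,3) → (3,4) → (3,5) → (2,5) → (1,5) → (1,4) → (1,3) → (1,2).
Since 11 matches the lower bound, it is optimal.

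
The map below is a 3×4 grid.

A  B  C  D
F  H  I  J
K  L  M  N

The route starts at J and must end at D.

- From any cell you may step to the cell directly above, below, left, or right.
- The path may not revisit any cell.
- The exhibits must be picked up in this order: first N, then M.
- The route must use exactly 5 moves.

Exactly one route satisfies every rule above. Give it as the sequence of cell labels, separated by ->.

J -> N -> M -> I -> C -> D

The waypoints must appear in the order N, M, with no cell reused.
Route from J: down to N, left to M, 2× up (reaching C), right to D — 5 moves in all.
Check: order respected (N at step 1, M at step 2); 5 moves as required.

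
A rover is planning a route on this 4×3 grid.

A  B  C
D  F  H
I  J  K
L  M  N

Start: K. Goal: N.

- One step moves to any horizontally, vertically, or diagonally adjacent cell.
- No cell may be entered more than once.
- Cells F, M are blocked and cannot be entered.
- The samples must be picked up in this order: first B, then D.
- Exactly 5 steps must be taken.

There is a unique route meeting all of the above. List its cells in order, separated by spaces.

The waypoints must appear in the order B, D, with no cell reused.
Route from K: up 1 to H, up-left 1 to B, down-left 1 to D, down-right 2 to N — 5 moves in all.
Check: order respected (B at step 2, D at step 3); 5 moves as required.

K H B D J N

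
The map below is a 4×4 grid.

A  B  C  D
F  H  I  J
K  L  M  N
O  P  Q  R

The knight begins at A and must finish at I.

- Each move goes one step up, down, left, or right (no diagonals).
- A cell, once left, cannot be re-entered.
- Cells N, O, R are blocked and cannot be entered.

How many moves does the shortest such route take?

3

The Manhattan distance from A to I is |1−2| + |1−3| = 3, so at least 3 moves are needed.
A route of 3 moves achieves this: A → F → H → I.
Since 3 matches the lower bound, it is optimal.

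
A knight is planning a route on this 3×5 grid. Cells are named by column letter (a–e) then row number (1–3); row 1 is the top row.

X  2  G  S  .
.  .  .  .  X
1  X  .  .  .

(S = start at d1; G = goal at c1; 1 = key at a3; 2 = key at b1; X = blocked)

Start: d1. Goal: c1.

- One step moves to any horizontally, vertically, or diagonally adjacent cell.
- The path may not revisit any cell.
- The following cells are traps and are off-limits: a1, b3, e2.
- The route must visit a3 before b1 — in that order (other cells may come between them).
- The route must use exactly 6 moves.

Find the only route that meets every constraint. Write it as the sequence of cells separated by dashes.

The waypoints must appear in the order a3, b1, with no cell reused.
Route from d1: down-left to c2, left to b2, down-left to a3, up to a2, up-right to b1, right to c1 — 6 moves in all.
Check: order respected (1 at step 3, 2 at step 5); 6 moves as required.

d1 - c2 - b2 - a3 - a2 - b1 - c1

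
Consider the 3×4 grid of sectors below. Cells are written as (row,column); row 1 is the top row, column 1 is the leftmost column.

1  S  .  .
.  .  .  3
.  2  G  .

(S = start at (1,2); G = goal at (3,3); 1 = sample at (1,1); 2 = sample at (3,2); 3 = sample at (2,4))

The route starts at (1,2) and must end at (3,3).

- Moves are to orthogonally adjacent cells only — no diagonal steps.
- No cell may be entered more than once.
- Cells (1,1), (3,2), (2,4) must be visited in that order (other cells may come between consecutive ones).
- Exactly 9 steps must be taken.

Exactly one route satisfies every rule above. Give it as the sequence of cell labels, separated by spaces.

The waypoints must appear in the order (1,1), (3,2), (2,4), with no cell reused.
Route from (1,2): left 1 to (1,1), down 2 to (3,1), right 1 to (3,2), up 1 to (2,2), right 2 to (2,4), down 1 to (3,4), left 1 to (3,3) — 9 moves in all.
Check: order respected (1 at step 1, 2 at step 4, 3 at step 7); 9 moves as required.

(1,2) (1,1) (2,1) (3,1) (3,2) (2,2) (2,3) (2,4) (3,4) (3,3)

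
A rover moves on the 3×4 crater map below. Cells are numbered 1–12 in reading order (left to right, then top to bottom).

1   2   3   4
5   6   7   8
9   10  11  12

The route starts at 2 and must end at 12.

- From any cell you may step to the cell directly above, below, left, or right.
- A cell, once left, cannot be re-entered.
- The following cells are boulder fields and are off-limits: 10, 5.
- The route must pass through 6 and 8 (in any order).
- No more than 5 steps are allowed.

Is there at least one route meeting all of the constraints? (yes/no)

One route that works: 2 → 6 → 7 → 8 → 12.

yes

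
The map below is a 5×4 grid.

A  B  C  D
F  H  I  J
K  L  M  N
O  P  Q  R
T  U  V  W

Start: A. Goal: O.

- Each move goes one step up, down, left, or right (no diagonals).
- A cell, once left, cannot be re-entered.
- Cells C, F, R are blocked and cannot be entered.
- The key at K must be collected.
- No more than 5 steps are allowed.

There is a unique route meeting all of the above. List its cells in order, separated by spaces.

The 5-move cap with required stops at K leaves no slack for detours.
Route from A: right 1 to B, down 2 to L, left 1 to K, down 1 to O — 5 moves in all.
Check: all required cells visited; 5 ≤ 5 moves.

A B H L K O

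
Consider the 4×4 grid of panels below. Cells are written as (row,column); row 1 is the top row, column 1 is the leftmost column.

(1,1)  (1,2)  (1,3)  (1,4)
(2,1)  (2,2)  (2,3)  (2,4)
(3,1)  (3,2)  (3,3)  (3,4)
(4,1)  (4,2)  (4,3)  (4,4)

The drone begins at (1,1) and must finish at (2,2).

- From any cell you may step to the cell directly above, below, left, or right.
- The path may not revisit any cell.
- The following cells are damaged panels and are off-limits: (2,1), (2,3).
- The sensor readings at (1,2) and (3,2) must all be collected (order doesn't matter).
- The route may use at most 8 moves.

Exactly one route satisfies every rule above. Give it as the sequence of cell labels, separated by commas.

(1,1), (1,2), (1,3), (1,4), (2,4), (3,4), (3,3), (3,2), (2,2)

The 8-move cap with required stops at (1,2), (3,2) leaves no slack for detours.
Route from (1,1): 3× right (reaching (1,4)), 2× down (reaching (3,4)), 2× left (reaching (3,2)), up to (2,2) — 8 moves in all.
Check: all required cells visited; 8 ≤ 8 moves.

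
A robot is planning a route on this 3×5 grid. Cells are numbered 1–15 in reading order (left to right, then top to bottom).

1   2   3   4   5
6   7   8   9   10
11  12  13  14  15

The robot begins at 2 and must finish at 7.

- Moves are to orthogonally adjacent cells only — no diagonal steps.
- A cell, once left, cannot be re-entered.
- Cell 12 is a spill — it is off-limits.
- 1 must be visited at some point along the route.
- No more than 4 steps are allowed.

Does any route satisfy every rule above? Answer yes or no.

One route that works: 2 → 1 → 6 → 7.

yes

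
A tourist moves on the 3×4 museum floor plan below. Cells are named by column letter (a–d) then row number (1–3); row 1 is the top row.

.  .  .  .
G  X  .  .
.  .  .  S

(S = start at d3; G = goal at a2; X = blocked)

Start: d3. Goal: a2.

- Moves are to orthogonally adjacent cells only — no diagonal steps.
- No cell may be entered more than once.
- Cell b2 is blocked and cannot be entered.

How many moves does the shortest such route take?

The Manhattan distance from d3 to a2 is |3−2| + |4−1| = 4, so at least 4 moves are needed.
A route of 4 moves achieves this: d3 → c3 → b3 → a3 → a2.
Since 4 matches the lower bound, it is optimal.

4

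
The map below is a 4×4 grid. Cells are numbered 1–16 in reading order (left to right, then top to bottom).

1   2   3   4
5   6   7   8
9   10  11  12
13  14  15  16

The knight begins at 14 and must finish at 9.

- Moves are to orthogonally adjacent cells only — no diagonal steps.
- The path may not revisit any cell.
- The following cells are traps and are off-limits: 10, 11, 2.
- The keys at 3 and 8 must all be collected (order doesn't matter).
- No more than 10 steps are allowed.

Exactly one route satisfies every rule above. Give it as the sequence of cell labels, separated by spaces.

The budget equals the shortest possible length, so every move has to be on a shortest route through the required cells.
Route from 14: 2× right (reaching 16), 3× up (reaching 4), left to 3, down to 7, 2× left (reaching 5), down to 9 — 10 moves in all.
Check: all required cells visited; 10 ≤ 10 moves.

14 15 16 12 8 4 3 7 6 5 9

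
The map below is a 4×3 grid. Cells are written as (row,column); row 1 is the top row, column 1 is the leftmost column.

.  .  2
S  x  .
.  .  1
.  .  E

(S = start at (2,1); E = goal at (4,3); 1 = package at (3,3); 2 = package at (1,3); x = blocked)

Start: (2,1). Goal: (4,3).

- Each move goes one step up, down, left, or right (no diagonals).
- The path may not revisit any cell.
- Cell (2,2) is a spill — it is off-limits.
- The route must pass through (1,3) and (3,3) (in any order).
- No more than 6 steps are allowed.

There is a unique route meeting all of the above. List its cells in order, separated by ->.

The 6-move cap with required stops at (1,3), (3,3) leaves no slack for detours.
Route from (2,1): up 1 to (1,1), right 2 to (1,3), down 3 to (4,3) — 6 moves in all.
Check: all required cells visited; 6 ≤ 6 moves.

(2,1) -> (1,1) -> (1,2) -> (1,3) -> (2,3) -> (3,3) -> (4,3)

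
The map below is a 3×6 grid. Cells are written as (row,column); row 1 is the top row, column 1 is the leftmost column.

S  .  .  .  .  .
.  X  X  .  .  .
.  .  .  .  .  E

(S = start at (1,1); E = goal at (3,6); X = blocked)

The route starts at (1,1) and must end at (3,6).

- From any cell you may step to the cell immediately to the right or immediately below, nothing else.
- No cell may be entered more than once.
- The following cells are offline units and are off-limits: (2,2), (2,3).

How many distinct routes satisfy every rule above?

A right/down-only route from (1,1) to (3,6) makes exactly 2 down-moves and 5 right-moves in some order.
With no other constraints that would be C(7,2) = 21 routes.
Subtract routes through each blocked cell (inclusion–exclusion for overlaps): − through (2,2): 10 − through (2,3): 12 + through (2,2)&(2,3): 8 → 7.
That gives 7 routes.

7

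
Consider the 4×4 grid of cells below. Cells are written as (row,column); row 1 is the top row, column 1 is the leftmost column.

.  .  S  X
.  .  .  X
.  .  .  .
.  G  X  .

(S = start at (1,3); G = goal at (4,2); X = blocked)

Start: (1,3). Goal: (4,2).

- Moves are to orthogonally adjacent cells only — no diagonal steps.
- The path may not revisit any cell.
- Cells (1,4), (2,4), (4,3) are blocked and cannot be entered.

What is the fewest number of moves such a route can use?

The Manhattan distance from (1,3) to (4,2) is |1−4| + |3−2| = 4, so at least 4 moves are needed.
A route of 4 moves achieves this: (1,3) → (2,3) → (3,3) → (3,2) → (4,2).
Since 4 matches the lower bound, it is optimal.

4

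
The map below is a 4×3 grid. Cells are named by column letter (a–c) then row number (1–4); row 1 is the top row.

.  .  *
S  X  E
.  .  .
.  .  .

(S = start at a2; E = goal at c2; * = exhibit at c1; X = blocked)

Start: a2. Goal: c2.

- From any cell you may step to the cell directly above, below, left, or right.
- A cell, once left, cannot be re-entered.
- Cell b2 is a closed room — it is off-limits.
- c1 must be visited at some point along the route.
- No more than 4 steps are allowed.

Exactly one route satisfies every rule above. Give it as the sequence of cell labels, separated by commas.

The 4-move cap with required stops at c1 leaves no slack for detours.
Route from a2: up 1 to a1, right 2 to c1, down 1 to c2 — 4 moves in all.
Check: all required cells visited; 4 ≤ 4 moves.

a2, a1, b1, c1, c2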